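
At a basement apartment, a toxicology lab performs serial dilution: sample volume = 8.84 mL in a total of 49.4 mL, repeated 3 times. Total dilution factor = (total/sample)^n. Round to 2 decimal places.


Dilution factor calculation:
Single dilution = V_total / V_sample = 49.4 / 8.84 ≈ 5.588235
Number of dilutions = 3
Total DF = (49.4 / 8.84)^3 (full precision, rounded at the end) = 174.51

174.51


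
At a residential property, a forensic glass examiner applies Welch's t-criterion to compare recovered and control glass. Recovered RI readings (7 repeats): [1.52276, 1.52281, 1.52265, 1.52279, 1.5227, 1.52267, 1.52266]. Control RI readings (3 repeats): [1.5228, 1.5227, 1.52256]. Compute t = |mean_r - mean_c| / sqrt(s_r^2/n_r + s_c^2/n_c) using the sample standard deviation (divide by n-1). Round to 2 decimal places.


Welch's t-criterion for glass RI comparison:
Recovered mean = sum / n_r = 10.65904 / 7 = 1.52272
Control mean = sum / n_c = 4.56806 / 3 = 1.5226867
Recovered sample variance s_r^2 = 4.33333e-09
Control sample variance s_c^2 = 1.45333e-08
Welch SE (unpooled) = sqrt(s_r^2/n_r + s_c^2/n_c) = sqrt(6.19048e-10 + 4.84444e-09) = sqrt(5.46349e-09) = 7.39154e-05
|mean_r - mean_c| = 3.33333e-05
t = 3.33333e-05 / 7.39154e-05 = 0.45

0.45


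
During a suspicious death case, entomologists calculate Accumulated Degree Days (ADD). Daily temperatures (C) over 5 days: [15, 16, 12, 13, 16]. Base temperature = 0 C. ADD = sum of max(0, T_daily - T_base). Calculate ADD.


Computing ADD day by day:
Day 1: max(0, 15 - 0) = 15
Day 2: max(0, 16 - 0) = 16
Day 3: max(0, 12 - 0) = 12
Day 4: max(0, 13 - 0) = 13
Day 5: max(0, 16 - 0) = 16
Total ADD = 72

72


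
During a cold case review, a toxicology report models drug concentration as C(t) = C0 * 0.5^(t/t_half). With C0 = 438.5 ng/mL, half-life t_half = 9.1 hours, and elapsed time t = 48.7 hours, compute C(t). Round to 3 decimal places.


Drug concentration decay:
Number of half-lives = t / t_half = 48.7 / 9.1 = 5.351648
Decay factor = 0.5^5.351648 = 0.02449026
C(t) = 438.5 * 0.02449026 = 10.739 ng/mL

10.739


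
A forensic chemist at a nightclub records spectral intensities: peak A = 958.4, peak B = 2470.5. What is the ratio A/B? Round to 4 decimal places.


Spectral peak ratio:
Peak A = 958.4 counts
Peak B = 2470.5 counts
Ratio = 958.4 / 2470.5 = 0.3879

0.3879


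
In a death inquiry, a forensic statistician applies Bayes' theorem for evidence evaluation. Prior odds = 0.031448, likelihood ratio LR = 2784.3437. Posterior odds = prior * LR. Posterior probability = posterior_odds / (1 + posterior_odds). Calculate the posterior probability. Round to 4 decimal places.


Bayesian evidence evaluation:
Posterior odds = prior_odds * LR = 0.031448 * 2784.3437 = 87.56204
Posterior probability = posterior_odds / (1 + posterior_odds)
= 87.56204 / (1 + 87.56204)
= 87.56204 / 88.56204
= 0.9887

0.9887


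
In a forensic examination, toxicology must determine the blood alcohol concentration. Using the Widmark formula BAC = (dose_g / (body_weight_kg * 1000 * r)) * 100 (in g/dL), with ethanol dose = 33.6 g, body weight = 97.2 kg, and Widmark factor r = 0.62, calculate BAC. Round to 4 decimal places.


Applying the Widmark formula:
BAC = (dose_g / (body_wt * 1000 * r)) * 100
Denominator = 97.2 * 1000 * 0.62 = 60264
BAC = (33.6 / 60264) * 100
BAC = 0.0558 g/dL

0.0558


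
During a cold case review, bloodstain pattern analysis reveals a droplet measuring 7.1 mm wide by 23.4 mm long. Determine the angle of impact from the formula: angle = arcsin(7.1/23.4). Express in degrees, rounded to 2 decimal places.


Blood spatter impact angle calculation:
width / length = 7.1 / 23.4 = 0.303419
angle = arcsin(0.303419)
angle = 17.66 degrees

17.66


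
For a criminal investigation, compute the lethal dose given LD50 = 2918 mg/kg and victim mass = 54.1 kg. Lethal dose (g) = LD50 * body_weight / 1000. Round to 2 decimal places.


Lethal dose calculation:
Lethal dose = LD50 * body_weight / 1000
= 2918 * 54.1 / 1000
= 157863.8 / 1000
= 157.86 g

157.86


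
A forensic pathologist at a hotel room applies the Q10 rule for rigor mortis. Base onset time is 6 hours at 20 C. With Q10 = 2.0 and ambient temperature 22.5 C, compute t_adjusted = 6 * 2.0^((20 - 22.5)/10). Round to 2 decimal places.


Rigor mortis time adjustment:
Exponent = (T_ref - T_actual) / 10 = (20 - 22.5) / 10 = -0.25
Q10 factor = 2.0^-0.25 = 0.8409
t_adjusted = 6 * 0.8409 = 5.05 hours

5.05


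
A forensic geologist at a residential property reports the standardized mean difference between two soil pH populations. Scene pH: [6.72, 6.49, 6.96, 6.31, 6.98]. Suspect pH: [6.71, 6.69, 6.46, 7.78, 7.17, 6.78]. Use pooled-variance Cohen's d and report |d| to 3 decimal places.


Pooled-variance Cohen's d for soil pH comparison:
Scene mean = 33.46 / 5 = 6.692
Suspect mean = 41.59 / 6 = 6.931667
Scene sample variance s_s^2 = 0.08557
Suspect sample variance s_c^2 = 0.225897
Pooled variance = ((n_s-1)*s_s^2 + (n_c-1)*s_c^2) / (n_s + n_c - 2) = 0.163529
Pooled SD = sqrt(0.163529) = 0.404387
Mean difference = -0.239667
|d| = |-0.239667| / 0.404387 = 0.593

0.593


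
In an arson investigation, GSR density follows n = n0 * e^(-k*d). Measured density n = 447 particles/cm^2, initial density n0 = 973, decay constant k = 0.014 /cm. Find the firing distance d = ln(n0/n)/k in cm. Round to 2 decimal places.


GSR distance calculation:
n0/n = 973 / 447 = 2.176734
ln(n0/n) = 0.777826
d = 0.777826 / 0.014 = 55.56 cm

55.56


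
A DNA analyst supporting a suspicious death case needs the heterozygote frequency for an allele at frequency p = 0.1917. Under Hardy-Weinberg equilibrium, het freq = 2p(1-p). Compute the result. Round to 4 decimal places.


Hardy-Weinberg heterozygote frequency:
q = 1 - p = 1 - 0.1917 = 0.8083
2pq = 2 * 0.1917 * 0.8083 = 0.3099

0.3099


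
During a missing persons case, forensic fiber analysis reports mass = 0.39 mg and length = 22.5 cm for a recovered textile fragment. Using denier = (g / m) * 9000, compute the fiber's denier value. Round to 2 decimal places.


Denier calculation:
Mass in grams = 0.39 mg / 1000 = 0.00039 g
Length in meters = 22.5 cm / 100 = 0.225 m
Linear density = mass / length = 0.00039 / 0.225 = 0.00173333 g/m
Denier = (g/m) * 9000 = 0.00173333 * 9000 = 15.60

15.60


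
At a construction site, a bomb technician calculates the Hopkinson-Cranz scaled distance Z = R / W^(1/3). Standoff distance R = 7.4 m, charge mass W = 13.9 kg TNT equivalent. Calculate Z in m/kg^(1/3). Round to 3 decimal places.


Scaled distance calculation:
W^(1/3) = 13.9^(1/3) = 2.40439
Z = R / W^(1/3) = 7.4 / 2.40439
Z = 3.078 m/kg^(1/3)

3.078


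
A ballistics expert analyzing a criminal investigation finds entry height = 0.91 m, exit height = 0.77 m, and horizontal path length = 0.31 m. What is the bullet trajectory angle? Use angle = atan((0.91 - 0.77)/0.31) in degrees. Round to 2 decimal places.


Bullet trajectory angle:
Height difference = 0.91 - 0.77 = 0.14 m
angle = atan(0.14 / 0.31)
angle = atan(0.451613)
angle = 24.30 degrees

24.30


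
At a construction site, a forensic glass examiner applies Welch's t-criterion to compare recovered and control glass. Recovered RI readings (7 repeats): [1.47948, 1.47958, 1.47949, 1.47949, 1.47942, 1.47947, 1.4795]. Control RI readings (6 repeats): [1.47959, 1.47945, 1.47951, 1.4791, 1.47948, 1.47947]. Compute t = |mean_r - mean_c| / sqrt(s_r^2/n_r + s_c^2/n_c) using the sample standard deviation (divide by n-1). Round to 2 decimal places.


Welch's t-criterion for glass RI comparison:
Recovered mean = sum / n_r = 10.35643 / 7 = 1.47949
Control mean = sum / n_c = 8.8766 / 6 = 1.4794333
Recovered sample variance s_r^2 = 2.26667e-09
Control sample variance s_c^2 = 2.90667e-08
Welch SE (unpooled) = sqrt(s_r^2/n_r + s_c^2/n_c) = sqrt(3.2381e-10 + 4.84444e-09) = sqrt(5.16825e-09) = 7.18905e-05
|mean_r - mean_c| = 5.66667e-05
t = 5.66667e-05 / 7.18905e-05 = 0.79

0.79


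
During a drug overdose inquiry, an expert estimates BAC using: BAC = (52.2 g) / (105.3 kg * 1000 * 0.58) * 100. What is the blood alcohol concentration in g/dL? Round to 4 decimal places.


Applying the Widmark formula:
BAC = (dose_g / (body_wt * 1000 * r)) * 100
Denominator = 105.3 * 1000 * 0.58 = 61074
BAC = (52.2 / 61074) * 100
BAC = 0.0855 g/dL

0.0855


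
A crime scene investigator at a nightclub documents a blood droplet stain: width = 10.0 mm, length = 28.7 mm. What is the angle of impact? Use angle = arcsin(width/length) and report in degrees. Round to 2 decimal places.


Blood spatter impact angle calculation:
width / length = 10.0 / 28.7 = 0.348432
angle = arcsin(0.348432)
angle = 20.39 degrees

20.39


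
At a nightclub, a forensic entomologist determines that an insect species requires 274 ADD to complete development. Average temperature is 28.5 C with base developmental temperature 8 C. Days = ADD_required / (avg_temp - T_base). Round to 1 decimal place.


Insect development time:
Effective temperature = avg_temp - T_base = 28.5 - 8 = 20.5 C
Days = ADD / effective_temp = 274 / 20.5 = 13.4 days

13.4


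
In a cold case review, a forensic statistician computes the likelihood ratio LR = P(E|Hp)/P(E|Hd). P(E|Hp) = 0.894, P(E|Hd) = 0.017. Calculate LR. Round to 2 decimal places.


Likelihood ratio calculation:
LR = P(E|Hp) / P(E|Hd)
LR = 0.894 / 0.017
LR = 52.59

52.59


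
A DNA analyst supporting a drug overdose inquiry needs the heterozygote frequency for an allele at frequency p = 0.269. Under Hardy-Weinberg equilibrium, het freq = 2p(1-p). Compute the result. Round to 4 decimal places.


Hardy-Weinberg heterozygote frequency:
q = 1 - p = 1 - 0.269 = 0.731
2pq = 2 * 0.269 * 0.731 = 0.3933

0.3933


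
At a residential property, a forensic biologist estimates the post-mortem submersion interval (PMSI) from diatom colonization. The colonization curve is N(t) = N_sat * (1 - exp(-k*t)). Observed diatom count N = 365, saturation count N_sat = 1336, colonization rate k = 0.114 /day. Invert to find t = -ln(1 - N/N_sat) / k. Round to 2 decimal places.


PMSI from diatom colonization curve:
N / N_sat = 365 / 1336 = 0.273204
1 - N/N_sat = 0.726796
ln(1 - N/N_sat) = -0.319109
t = -ln(1 - N/N_sat) / k = -(-0.319109) / 0.114 = 2.80 days

2.80


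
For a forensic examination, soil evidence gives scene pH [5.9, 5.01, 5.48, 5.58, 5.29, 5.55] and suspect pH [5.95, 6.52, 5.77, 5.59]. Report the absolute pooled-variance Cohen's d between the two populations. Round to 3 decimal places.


Pooled-variance Cohen's d for soil pH comparison:
Scene mean = 32.81 / 6 = 5.468333
Suspect mean = 23.83 / 4 = 5.9575
Scene sample variance s_s^2 = 0.089497
Suspect sample variance s_c^2 = 0.162225
Pooled variance = ((n_s-1)*s_s^2 + (n_c-1)*s_c^2) / (n_s + n_c - 2) = 0.11677
Pooled SD = sqrt(0.11677) = 0.341716
Mean difference = -0.489167
|d| = |-0.489167| / 0.341716 = 1.432

1.432


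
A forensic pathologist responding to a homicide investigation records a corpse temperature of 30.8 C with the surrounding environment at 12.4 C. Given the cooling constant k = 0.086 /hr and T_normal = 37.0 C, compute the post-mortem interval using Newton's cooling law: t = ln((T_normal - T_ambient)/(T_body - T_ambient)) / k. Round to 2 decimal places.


Using Newton's law of cooling:
t = ln((T_normal - T_ambient) / (T_body - T_ambient)) / k
T_normal - T_ambient = 24.6
T_body - T_ambient = 18.4
Ratio = 1.336957
ln(ratio) = 0.290396
t = 0.290396 / 0.086 = 3.38 hours

3.38


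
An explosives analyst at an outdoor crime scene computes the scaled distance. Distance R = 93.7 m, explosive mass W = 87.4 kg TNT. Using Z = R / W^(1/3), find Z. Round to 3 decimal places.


Scaled distance calculation:
W^(1/3) = 87.4^(1/3) = 4.437828
Z = R / W^(1/3) = 93.7 / 4.437828
Z = 21.114 m/kg^(1/3)

21.114


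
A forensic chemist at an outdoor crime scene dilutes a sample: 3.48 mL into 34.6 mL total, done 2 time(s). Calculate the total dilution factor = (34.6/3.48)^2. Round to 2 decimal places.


Dilution factor calculation:
Single dilution = V_total / V_sample = 34.6 / 3.48 ≈ 9.942529
Number of dilutions = 2
Total DF = (34.6 / 3.48)^2 (full precision, rounded at the end) = 98.85

98.85


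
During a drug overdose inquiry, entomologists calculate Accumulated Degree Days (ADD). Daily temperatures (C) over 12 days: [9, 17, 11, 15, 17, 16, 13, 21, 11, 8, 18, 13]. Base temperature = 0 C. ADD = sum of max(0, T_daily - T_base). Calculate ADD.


Computing ADD day by day:
Day 1: max(0, 9 - 0) = 9
Day 2: max(0, 17 - 0) = 17
Day 3: max(0, 11 - 0) = 11
Day 4: max(0, 15 - 0) = 15
Day 5: max(0, 17 - 0) = 17
Day 6: max(0, 16 - 0) = 16
Day 7: max(0, 13 - 0) = 13
Day 8: max(0, 21 - 0) = 21
Day 9: max(0, 11 - 0) = 11
Day 10: max(0, 8 - 0) = 8
Day 11: max(0, 18 - 0) = 18
Day 12: max(0, 13 - 0) = 13
Total ADD = 169

169


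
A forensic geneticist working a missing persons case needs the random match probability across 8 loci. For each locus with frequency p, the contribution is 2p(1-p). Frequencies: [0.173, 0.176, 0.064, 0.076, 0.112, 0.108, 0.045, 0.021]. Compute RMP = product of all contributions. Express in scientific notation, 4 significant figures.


Computing RMP for 8 loci:
Locus 1: 2 * 0.173 * 0.827 = 0.286142
Locus 2: 2 * 0.176 * 0.824 = 0.290048
Locus 3: 2 * 0.064 * 0.936 = 0.119808
Locus 4: 2 * 0.076 * 0.924 = 0.140448
Locus 5: 2 * 0.112 * 0.888 = 0.198912
Locus 6: 2 * 0.108 * 0.892 = 0.192672
Locus 7: 2 * 0.045 * 0.955 = 0.08595
Locus 8: 2 * 0.021 * 0.979 = 0.041118
RMP = 1.892e-07

1.892e-07


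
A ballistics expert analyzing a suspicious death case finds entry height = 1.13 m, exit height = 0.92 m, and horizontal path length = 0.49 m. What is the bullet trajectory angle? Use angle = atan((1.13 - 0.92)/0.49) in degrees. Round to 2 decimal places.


Bullet trajectory angle:
Height difference = 1.13 - 0.92 = 0.21 m
angle = atan(0.21 / 0.49)
angle = atan(0.428571)
angle = 23.20 degrees

23.20


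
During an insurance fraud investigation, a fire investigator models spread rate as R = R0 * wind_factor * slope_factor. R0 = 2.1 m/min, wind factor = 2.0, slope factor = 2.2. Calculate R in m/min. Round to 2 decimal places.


Fire spread rate calculation:
R = R0 * wind_factor * slope_factor
= 2.1 * 2.0 * 2.2
= 4.2 * 2.2
= 9.24 m/min

9.24


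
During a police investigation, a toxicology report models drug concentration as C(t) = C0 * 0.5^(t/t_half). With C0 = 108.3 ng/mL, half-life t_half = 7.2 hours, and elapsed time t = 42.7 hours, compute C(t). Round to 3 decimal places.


Drug concentration decay:
Number of half-lives = t / t_half = 42.7 / 7.2 = 5.930556
Decay factor = 0.5^5.930556 = 0.0163955
C(t) = 108.3 * 0.0163955 = 1.776 ng/mL

1.776


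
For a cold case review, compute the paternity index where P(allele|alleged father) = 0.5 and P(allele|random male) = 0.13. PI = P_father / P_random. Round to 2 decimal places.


Paternity Index calculation:
PI = P(allele|father) / P(allele|random)
PI = 0.5 / 0.13
PI = 3.85

3.85


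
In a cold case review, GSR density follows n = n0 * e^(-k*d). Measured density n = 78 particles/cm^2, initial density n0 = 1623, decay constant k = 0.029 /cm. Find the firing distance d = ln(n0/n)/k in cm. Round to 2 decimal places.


GSR distance calculation:
n0/n = 1623 / 78 = 20.807692
ln(n0/n) = 3.035323
d = 3.035323 / 0.029 = 104.67 cm

104.67


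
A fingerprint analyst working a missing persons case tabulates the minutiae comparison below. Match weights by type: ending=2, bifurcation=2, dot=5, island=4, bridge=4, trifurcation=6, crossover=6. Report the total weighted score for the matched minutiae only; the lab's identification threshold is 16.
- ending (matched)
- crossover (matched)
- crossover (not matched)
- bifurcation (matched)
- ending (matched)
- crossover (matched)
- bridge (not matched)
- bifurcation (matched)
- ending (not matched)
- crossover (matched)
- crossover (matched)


Weighted minutiae match score:
  ending: matched, +2 (running total 2)
  crossover: matched, +6 (running total 8)
  crossover: not matched, +0
  bifurcation: matched, +2 (running total 10)
  ending: matched, +2 (running total 12)
  crossover: matched, +6 (running total 18)
  bridge: not matched, +0
  bifurcation: matched, +2 (running total 20)
  ending: not matched, +0
  crossover: matched, +6 (running total 26)
  crossover: matched, +6 (running total 32)
Total score = 32
Threshold = 16; verdict = identification

32


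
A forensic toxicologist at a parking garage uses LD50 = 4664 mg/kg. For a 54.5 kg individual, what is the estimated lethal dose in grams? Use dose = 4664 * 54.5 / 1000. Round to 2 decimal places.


Lethal dose calculation:
Lethal dose = LD50 * body_weight / 1000
= 4664 * 54.5 / 1000
= 254188 / 1000
= 254.19 g

254.19


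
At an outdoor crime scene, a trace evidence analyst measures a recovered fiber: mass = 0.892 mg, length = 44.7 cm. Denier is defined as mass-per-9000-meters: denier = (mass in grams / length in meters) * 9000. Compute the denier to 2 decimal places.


Denier calculation:
Mass in grams = 0.892 mg / 1000 = 0.000892 g
Length in meters = 44.7 cm / 100 = 0.447 m
Linear density = mass / length = 0.000892 / 0.447 = 0.00199553 g/m
Denier = (g/m) * 9000 = 0.00199553 * 9000 = 17.96

17.96


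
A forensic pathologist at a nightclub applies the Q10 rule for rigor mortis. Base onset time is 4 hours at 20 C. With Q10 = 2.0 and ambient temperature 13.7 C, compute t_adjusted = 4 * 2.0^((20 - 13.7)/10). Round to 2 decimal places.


Rigor mortis time adjustment:
Exponent = (T_ref - T_actual) / 10 = (20 - 13.7) / 10 = 0.63
Q10 factor = 2.0^0.63 = 1.54756
t_adjusted = 4 * 1.54756 = 6.19 hours

6.19


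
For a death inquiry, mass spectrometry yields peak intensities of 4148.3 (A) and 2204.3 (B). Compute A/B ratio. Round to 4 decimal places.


Spectral peak ratio:
Peak A = 4148.3 counts
Peak B = 2204.3 counts
Ratio = 4148.3 / 2204.3 = 1.8819

1.8819


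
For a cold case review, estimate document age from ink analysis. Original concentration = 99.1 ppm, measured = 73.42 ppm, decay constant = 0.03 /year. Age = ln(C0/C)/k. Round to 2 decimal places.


Document age estimation:
C0/C = 99.1 / 73.42 = 1.349768
ln(C0/C) = 0.299933
t = 0.299933 / 0.03 = 10.00 years

10.00


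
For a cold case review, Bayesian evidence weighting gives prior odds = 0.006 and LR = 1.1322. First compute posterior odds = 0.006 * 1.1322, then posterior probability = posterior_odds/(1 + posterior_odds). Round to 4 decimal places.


Bayesian evidence evaluation:
Posterior odds = prior_odds * LR = 0.006 * 1.1322 = 0.0067932
Posterior probability = posterior_odds / (1 + posterior_odds)
= 0.0067932 / (1 + 0.0067932)
= 0.0067932 / 1.0067932
= 0.0067

0.0067


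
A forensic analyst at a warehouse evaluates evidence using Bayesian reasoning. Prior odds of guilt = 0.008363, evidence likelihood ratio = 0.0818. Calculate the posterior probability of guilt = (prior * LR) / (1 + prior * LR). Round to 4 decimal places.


Bayesian evidence evaluation:
Posterior odds = prior_odds * LR = 0.008363 * 0.0818 = 0.0006840934
Posterior probability = posterior_odds / (1 + posterior_odds)
= 0.0006840934 / (1 + 0.0006840934)
= 0.0006840934 / 1.0006840934
= 0.0007

0.0007


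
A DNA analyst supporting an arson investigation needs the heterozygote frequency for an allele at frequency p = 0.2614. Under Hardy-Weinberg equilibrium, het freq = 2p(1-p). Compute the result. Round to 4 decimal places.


Hardy-Weinberg heterozygote frequency:
q = 1 - p = 1 - 0.2614 = 0.7386
2pq = 2 * 0.2614 * 0.7386 = 0.3861

0.3861


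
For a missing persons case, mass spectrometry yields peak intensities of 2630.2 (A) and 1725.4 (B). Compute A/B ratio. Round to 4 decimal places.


Spectral peak ratio:
Peak A = 2630.2 counts
Peak B = 1725.4 counts
Ratio = 2630.2 / 1725.4 = 1.5244

1.5244


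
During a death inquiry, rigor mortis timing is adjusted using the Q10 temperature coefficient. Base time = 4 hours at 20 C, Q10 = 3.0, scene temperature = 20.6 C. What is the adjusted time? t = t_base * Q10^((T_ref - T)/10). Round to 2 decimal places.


Rigor mortis time adjustment:
Exponent = (T_ref - T_actual) / 10 = (20 - 20.6) / 10 = -0.06
Q10 factor = 3.0^-0.06 = 0.93621
t_adjusted = 4 * 0.93621 = 3.74 hours

3.74


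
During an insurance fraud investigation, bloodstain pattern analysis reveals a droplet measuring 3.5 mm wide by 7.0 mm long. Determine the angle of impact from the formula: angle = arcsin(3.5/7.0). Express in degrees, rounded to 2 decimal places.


Blood spatter impact angle calculation:
width / length = 3.5 / 7.0 = 0.5
angle = arcsin(0.5)
angle = 30.00 degrees

30.00


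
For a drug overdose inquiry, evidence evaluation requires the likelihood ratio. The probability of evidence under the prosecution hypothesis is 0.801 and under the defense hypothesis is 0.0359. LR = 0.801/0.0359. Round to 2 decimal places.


Likelihood ratio calculation:
LR = P(E|Hp) / P(E|Hd)
LR = 0.801 / 0.0359
LR = 22.31

22.31


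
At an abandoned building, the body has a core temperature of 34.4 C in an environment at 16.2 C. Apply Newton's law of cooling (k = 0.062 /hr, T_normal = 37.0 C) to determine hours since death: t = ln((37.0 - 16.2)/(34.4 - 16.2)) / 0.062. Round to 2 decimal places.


Using Newton's law of cooling:
t = ln((T_normal - T_ambient) / (T_body - T_ambient)) / k
T_normal - T_ambient = 20.8
T_body - T_ambient = 18.2
Ratio = 1.142857
ln(ratio) = 0.133531
t = 0.133531 / 0.062 = 2.15 hours

2.15


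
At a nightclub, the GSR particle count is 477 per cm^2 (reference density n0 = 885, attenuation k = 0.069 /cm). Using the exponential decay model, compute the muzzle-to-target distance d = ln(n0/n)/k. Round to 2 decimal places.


GSR distance calculation:
n0/n = 885 / 477 = 1.855346
ln(n0/n) = 0.618071
d = 0.618071 / 0.069 = 8.96 cm

8.96


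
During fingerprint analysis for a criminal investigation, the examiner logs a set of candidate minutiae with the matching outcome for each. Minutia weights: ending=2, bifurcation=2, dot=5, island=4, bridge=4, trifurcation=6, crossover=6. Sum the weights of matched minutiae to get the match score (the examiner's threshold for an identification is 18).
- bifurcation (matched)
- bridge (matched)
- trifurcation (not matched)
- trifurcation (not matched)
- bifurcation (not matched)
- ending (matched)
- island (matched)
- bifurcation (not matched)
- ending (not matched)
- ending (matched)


Weighted minutiae match score:
  bifurcation: matched, +2 (running total 2)
  bridge: matched, +4 (running total 6)
  trifurcation: not matched, +0
  trifurcation: not matched, +0
  bifurcation: not matched, +0
  ending: matched, +2 (running total 8)
  island: matched, +4 (running total 12)
  bifurcation: not matched, +0
  ending: not matched, +0
  ending: matched, +2 (running total 14)
Total score = 14
Threshold = 18; verdict = inconclusive

14


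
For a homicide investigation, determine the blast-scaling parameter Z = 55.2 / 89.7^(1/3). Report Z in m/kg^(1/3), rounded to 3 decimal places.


Scaled distance calculation:
W^(1/3) = 89.7^(1/3) = 4.47642
Z = R / W^(1/3) = 55.2 / 4.47642
Z = 12.331 m/kg^(1/3)

12.331


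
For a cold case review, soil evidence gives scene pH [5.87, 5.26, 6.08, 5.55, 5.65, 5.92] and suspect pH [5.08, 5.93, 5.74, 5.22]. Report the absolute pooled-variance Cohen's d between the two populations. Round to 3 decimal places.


Pooled-variance Cohen's d for soil pH comparison:
Scene mean = 34.33 / 6 = 5.721667
Suspect mean = 21.97 / 4 = 5.4925
Scene sample variance s_s^2 = 0.087497
Suspect sample variance s_c^2 = 0.165692
Pooled variance = ((n_s-1)*s_s^2 + (n_c-1)*s_c^2) / (n_s + n_c - 2) = 0.11682
Pooled SD = sqrt(0.11682) = 0.341789
Mean difference = 0.229167
|d| = |0.229167| / 0.341789 = 0.670

0.670


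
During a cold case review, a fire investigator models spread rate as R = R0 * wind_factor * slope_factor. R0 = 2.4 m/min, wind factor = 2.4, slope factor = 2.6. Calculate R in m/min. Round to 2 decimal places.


Fire spread rate calculation:
R = R0 * wind_factor * slope_factor
= 2.4 * 2.4 * 2.6
= 5.76 * 2.6
= 14.98 m/min

14.98


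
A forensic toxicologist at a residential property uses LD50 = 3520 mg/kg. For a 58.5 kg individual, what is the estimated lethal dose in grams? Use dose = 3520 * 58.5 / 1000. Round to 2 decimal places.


Lethal dose calculation:
Lethal dose = LD50 * body_weight / 1000
= 3520 * 58.5 / 1000
= 205920 / 1000
= 205.92 g

205.92


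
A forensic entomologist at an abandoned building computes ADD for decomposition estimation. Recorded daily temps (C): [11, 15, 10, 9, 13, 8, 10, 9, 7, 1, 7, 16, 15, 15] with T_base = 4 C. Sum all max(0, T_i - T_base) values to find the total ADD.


Computing ADD day by day:
Day 1: max(0, 11 - 4) = 7
Day 2: max(0, 15 - 4) = 11
Day 3: max(0, 10 - 4) = 6
Day 4: max(0, 9 - 4) = 5
Day 5: max(0, 13 - 4) = 9
Day 6: max(0, 8 - 4) = 4
Day 7: max(0, 10 - 4) = 6
Day 8: max(0, 9 - 4) = 5
Day 9: max(0, 7 - 4) = 3
Day 10: max(0, 1 - 4) = 0
Day 11: max(0, 7 - 4) = 3
Day 12: max(0, 16 - 4) = 12
Day 13: max(0, 15 - 4) = 11
Day 14: max(0, 15 - 4) = 11
Total ADD = 93

93


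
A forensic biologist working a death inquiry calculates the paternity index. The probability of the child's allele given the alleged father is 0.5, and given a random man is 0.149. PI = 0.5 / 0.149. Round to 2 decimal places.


Paternity Index calculation:
PI = P(allele|father) / P(allele|random)
PI = 0.5 / 0.149
PI = 3.36

3.36


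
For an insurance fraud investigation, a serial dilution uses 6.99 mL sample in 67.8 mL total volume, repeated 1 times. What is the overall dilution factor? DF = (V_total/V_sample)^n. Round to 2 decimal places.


Dilution factor calculation:
Single dilution = V_total / V_sample = 67.8 / 6.99 ≈ 9.699571
Number of dilutions = 1
Total DF = (67.8 / 6.99)^1 (full precision, rounded at the end) = 9.70

9.70


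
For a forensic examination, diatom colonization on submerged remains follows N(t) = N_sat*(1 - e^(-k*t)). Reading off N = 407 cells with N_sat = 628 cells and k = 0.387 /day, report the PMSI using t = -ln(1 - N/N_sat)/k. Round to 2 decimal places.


PMSI from diatom colonization curve:
N / N_sat = 407 / 628 = 0.648089
1 - N/N_sat = 0.351911
ln(1 - N/N_sat) = -1.044377
t = -ln(1 - N/N_sat) / k = -(-1.044377) / 0.387 = 2.70 days

2.70


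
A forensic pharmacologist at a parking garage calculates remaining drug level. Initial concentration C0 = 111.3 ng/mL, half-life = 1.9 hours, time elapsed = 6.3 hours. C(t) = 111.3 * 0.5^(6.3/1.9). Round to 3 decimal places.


Drug concentration decay:
Number of half-lives = t / t_half = 6.3 / 1.9 = 3.315789
Decay factor = 0.5^3.315789 = 0.10042644
C(t) = 111.3 * 0.10042644 = 11.177 ng/mL

11.177


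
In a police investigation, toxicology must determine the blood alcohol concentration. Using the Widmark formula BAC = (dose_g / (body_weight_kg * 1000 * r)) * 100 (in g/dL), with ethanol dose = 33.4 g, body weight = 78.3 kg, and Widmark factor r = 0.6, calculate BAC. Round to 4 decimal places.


Applying the Widmark formula:
BAC = (dose_g / (body_wt * 1000 * r)) * 100
Denominator = 78.3 * 1000 * 0.6 = 46980
BAC = (33.4 / 46980) * 100
BAC = 0.0711 g/dL

0.0711


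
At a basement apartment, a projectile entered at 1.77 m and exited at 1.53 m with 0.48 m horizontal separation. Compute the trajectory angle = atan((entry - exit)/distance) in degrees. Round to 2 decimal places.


Bullet trajectory angle:
Height difference = 1.77 - 1.53 = 0.24 m
angle = atan(0.24 / 0.48)
angle = atan(0.5)
angle = 26.57 degrees

26.57


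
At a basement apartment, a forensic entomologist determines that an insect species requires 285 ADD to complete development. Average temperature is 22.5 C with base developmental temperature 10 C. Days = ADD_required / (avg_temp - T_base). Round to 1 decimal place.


Insect development time:
Effective temperature = avg_temp - T_base = 22.5 - 10 = 12.5 C
Days = ADD / effective_temp = 285 / 12.5 = 22.8 days

22.8


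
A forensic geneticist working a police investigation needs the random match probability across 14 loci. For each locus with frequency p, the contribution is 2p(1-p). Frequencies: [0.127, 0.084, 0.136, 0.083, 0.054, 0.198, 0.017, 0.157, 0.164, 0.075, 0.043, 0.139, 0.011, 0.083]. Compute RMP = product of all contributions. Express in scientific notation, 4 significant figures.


Computing RMP for 14 loci:
Locus 1: 2 * 0.127 * 0.873 = 0.221742
Locus 2: 2 * 0.084 * 0.916 = 0.153888
Locus 3: 2 * 0.136 * 0.864 = 0.235008
Locus 4: 2 * 0.083 * 0.917 = 0.152222
Locus 5: 2 * 0.054 * 0.946 = 0.102168
Locus 6: 2 * 0.198 * 0.802 = 0.317592
Locus 7: 2 * 0.017 * 0.983 = 0.033422
Locus 8: 2 * 0.157 * 0.843 = 0.264702
Locus 9: 2 * 0.164 * 0.836 = 0.274208
Locus 10: 2 * 0.075 * 0.925 = 0.13875
Locus 11: 2 * 0.043 * 0.957 = 0.082302
Locus 12: 2 * 0.139 * 0.861 = 0.239358
Locus 13: 2 * 0.011 * 0.989 = 0.021758
Locus 14: 2 * 0.083 * 0.917 = 0.152222
RMP = 8.699e-13

8.699e-13


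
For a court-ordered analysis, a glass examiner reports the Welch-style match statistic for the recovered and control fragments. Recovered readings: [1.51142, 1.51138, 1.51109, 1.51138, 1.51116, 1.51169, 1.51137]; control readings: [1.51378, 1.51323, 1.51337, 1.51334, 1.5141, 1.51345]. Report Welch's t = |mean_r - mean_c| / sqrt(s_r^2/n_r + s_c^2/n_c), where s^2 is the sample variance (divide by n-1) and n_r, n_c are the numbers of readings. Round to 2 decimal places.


Welch's t-criterion for glass RI comparison:
Recovered mean = sum / n_r = 10.57949 / 7 = 1.5113557
Control mean = sum / n_c = 9.08127 / 6 = 1.513545
Recovered sample variance s_r^2 = 3.76952e-08
Control sample variance s_c^2 = 1.0883e-07
Welch SE (unpooled) = sqrt(s_r^2/n_r + s_c^2/n_c) = sqrt(5.38503e-09 + 1.81383e-08) = sqrt(2.35233e-08) = 0.000153373
|mean_r - mean_c| = 0.00218929
t = 0.00218929 / 0.000153373 = 14.27

14.27


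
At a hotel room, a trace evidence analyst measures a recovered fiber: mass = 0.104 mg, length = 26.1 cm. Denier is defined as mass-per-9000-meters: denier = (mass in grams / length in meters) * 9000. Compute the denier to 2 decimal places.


Denier calculation:
Mass in grams = 0.104 mg / 1000 = 0.000104 g
Length in meters = 26.1 cm / 100 = 0.261 m
Linear density = mass / length = 0.000104 / 0.261 = 0.00039847 g/m
Denier = (g/m) * 9000 = 0.00039847 * 9000 = 3.59

3.59


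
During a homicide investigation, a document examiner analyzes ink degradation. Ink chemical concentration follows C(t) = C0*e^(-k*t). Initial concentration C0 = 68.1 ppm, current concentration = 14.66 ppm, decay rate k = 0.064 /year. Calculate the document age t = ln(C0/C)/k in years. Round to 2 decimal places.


Document age estimation:
C0/C = 68.1 / 14.66 = 4.645293
ln(C0/C) = 1.535854
t = 1.535854 / 0.064 = 24.00 years

24.00


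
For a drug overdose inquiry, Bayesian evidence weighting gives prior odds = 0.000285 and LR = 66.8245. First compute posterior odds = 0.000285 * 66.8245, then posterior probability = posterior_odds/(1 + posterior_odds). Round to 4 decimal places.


Bayesian evidence evaluation:
Posterior odds = prior_odds * LR = 0.000285 * 66.8245 = 0.01904498
Posterior probability = posterior_odds / (1 + posterior_odds)
= 0.01904498 / (1 + 0.01904498)
= 0.01904498 / 1.01904498
= 0.0187

0.0187


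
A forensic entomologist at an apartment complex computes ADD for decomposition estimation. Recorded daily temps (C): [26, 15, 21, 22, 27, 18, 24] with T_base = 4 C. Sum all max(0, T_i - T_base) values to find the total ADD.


Computing ADD day by day:
Day 1: max(0, 26 - 4) = 22
Day 2: max(0, 15 - 4) = 11
Day 3: max(0, 21 - 4) = 17
Day 4: max(0, 22 - 4) = 18
Day 5: max(0, 27 - 4) = 23
Day 6: max(0, 18 - 4) = 14
Day 7: max(0, 24 - 4) = 20
Total ADD = 125

125


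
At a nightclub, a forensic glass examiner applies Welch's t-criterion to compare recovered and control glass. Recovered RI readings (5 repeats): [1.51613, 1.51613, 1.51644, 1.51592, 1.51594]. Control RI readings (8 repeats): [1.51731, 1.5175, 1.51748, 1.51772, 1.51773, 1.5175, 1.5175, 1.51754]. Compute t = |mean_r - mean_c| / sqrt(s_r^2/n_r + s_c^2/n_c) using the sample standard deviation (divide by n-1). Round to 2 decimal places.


Welch's t-criterion for glass RI comparison:
Recovered mean = sum / n_r = 7.58056 / 5 = 1.516112
Control mean = sum / n_c = 12.14028 / 8 = 1.517535
Recovered sample variance s_r^2 = 4.367e-08
Control sample variance s_c^2 = 1.85143e-08
Welch SE (unpooled) = sqrt(s_r^2/n_r + s_c^2/n_c) = sqrt(8.734e-09 + 2.31429e-09) = sqrt(1.10483e-08) = 0.000105111
|mean_r - mean_c| = 0.001423
t = 0.001423 / 0.000105111 = 13.54

13.54


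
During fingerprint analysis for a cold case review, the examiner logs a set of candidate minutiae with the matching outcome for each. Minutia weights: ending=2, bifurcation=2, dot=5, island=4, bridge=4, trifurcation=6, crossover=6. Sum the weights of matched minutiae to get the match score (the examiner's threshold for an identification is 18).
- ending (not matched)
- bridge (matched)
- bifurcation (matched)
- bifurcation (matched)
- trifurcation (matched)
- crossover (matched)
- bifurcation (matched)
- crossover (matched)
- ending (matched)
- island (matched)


Weighted minutiae match score:
  ending: not matched, +0
  bridge: matched, +4 (running total 4)
  bifurcation: matched, +2 (running total 6)
  bifurcation: matched, +2 (running total 8)
  trifurcation: matched, +6 (running total 14)
  crossover: matched, +6 (running total 20)
  bifurcation: matched, +2 (running total 22)
  crossover: matched, +6 (running total 28)
  ending: matched, +2 (running total 30)
  island: matched, +4 (running total 34)
Total score = 34
Threshold = 18; verdict = identification

34


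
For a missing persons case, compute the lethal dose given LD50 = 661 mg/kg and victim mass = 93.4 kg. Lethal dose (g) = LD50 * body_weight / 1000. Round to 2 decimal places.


Lethal dose calculation:
Lethal dose = LD50 * body_weight / 1000
= 661 * 93.4 / 1000
= 61737.4 / 1000
= 61.74 g

61.74


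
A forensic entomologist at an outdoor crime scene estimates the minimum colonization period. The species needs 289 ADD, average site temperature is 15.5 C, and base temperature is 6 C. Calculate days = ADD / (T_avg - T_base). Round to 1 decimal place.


Insect development time:
Effective temperature = avg_temp - T_base = 15.5 - 6 = 9.5 C
Days = ADD / effective_temp = 289 / 9.5 = 30.4 days

30.4


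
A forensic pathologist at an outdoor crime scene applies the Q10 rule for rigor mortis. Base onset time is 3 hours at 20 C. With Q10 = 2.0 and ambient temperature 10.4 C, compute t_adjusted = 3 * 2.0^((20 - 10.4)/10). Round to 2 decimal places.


Rigor mortis time adjustment:
Exponent = (T_ref - T_actual) / 10 = (20 - 10.4) / 10 = 0.96
Q10 factor = 2.0^0.96 = 1.94531
t_adjusted = 3 * 1.94531 = 5.84 hours

5.84


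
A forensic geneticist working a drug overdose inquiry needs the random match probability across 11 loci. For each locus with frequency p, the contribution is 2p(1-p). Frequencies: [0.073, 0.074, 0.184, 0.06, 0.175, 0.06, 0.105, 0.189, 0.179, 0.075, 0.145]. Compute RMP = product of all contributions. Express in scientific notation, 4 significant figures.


Computing RMP for 11 loci:
Locus 1: 2 * 0.073 * 0.927 = 0.135342
Locus 2: 2 * 0.074 * 0.926 = 0.137048
Locus 3: 2 * 0.184 * 0.816 = 0.300288
Locus 4: 2 * 0.06 * 0.94 = 0.1128
Locus 5: 2 * 0.175 * 0.825 = 0.28875
Locus 6: 2 * 0.06 * 0.94 = 0.1128
Locus 7: 2 * 0.105 * 0.895 = 0.18795
Locus 8: 2 * 0.189 * 0.811 = 0.306558
Locus 9: 2 * 0.179 * 0.821 = 0.293918
Locus 10: 2 * 0.075 * 0.925 = 0.13875
Locus 11: 2 * 0.145 * 0.855 = 0.24795
RMP = 1.192e-08

1.192e-08


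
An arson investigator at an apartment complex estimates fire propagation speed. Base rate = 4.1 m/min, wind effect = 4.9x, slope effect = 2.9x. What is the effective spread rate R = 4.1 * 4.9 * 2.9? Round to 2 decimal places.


Fire spread rate calculation:
R = R0 * wind_factor * slope_factor
= 4.1 * 4.9 * 2.9
= 20.09 * 2.9
= 58.26 m/min

58.26


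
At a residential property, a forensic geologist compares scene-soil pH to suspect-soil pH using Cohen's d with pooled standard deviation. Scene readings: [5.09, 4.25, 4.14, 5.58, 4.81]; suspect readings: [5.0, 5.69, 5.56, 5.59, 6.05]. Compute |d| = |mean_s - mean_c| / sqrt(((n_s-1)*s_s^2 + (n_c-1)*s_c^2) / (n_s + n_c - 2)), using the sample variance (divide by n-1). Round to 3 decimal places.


Pooled-variance Cohen's d for soil pH comparison:
Scene mean = 23.87 / 5 = 4.774
Suspect mean = 27.89 / 5 = 5.578
Scene sample variance s_s^2 = 0.35683
Suspect sample variance s_c^2 = 0.14247
Pooled variance = ((n_s-1)*s_s^2 + (n_c-1)*s_c^2) / (n_s + n_c - 2) = 0.24965
Pooled SD = sqrt(0.24965) = 0.49965
Mean difference = -0.804
|d| = |-0.804| / 0.49965 = 1.609

1.609


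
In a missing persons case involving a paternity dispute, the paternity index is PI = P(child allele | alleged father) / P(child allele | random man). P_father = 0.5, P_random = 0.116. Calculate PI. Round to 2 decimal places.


Paternity Index calculation:
PI = P(allele|father) / P(allele|random)
PI = 0.5 / 0.116
PI = 4.31

4.31


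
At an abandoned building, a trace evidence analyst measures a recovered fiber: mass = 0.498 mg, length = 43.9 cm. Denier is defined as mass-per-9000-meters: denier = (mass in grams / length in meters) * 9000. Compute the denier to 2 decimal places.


Denier calculation:
Mass in grams = 0.498 mg / 1000 = 0.000498 g
Length in meters = 43.9 cm / 100 = 0.439 m
Linear density = mass / length = 0.000498 / 0.439 = 0.0011344 g/m
Denier = (g/m) * 9000 = 0.0011344 * 9000 = 10.21

10.21


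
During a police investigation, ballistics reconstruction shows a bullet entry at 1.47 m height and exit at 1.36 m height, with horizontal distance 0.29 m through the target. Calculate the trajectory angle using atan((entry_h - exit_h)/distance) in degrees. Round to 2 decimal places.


Bullet trajectory angle:
Height difference = 1.47 - 1.36 = 0.11 m
angle = atan(0.11 / 0.29)
angle = atan(0.37931)
angle = 20.77 degrees

20.77


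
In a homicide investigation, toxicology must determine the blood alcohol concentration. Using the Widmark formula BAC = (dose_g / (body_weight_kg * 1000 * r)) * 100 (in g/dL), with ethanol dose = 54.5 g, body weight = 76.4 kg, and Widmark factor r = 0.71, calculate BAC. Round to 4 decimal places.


Applying the Widmark formula:
BAC = (dose_g / (body_wt * 1000 * r)) * 100
Denominator = 76.4 * 1000 * 0.71 = 54244
BAC = (54.5 / 54244) * 100
BAC = 0.1005 g/dL

0.1005


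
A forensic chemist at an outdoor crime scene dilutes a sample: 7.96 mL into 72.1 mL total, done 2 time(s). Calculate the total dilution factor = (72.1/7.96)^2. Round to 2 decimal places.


Dilution factor calculation:
Single dilution = V_total / V_sample = 72.1 / 7.96 ≈ 9.057789
Number of dilutions = 2
Total DF = (72.1 / 7.96)^2 (full precision, rounded at the end) = 82.04

82.04


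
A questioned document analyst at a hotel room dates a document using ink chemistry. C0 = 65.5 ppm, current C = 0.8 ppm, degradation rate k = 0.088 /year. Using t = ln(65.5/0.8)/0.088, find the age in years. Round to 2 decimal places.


Document age estimation:
C0/C = 65.5 / 0.8 = 81.875
ln(C0/C) = 4.405194
t = 4.405194 / 0.088 = 50.06 years

50.06


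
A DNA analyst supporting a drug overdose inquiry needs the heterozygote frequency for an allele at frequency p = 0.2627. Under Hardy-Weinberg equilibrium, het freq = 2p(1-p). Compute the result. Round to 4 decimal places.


Hardy-Weinberg heterozygote frequency:
q = 1 - p = 1 - 0.2627 = 0.7373
2pq = 2 * 0.2627 * 0.7373 = 0.3874

0.3874


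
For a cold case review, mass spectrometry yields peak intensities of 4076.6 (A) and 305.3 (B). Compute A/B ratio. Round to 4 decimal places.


Spectral peak ratio:
Peak A = 4076.6 counts
Peak B = 305.3 counts
Ratio = 4076.6 / 305.3 = 13.3528

13.3528


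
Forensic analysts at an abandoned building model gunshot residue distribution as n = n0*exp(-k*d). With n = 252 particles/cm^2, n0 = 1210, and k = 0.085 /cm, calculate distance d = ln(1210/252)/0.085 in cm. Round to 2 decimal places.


GSR distance calculation:
n0/n = 1210 / 252 = 4.801587
ln(n0/n) = 1.568946
d = 1.568946 / 0.085 = 18.46 cm

18.46
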